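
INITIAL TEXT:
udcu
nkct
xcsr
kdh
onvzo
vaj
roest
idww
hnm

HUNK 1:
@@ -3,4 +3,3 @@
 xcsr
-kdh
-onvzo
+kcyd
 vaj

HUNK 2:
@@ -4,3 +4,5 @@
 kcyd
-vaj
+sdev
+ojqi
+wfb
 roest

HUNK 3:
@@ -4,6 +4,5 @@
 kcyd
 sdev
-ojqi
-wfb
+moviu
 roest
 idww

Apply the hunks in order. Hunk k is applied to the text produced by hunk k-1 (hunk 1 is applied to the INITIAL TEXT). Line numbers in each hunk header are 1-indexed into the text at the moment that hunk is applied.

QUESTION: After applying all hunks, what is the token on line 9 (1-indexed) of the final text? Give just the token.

Hunk 1: at line 3 remove [kdh,onvzo] add [kcyd] -> 8 lines: udcu nkct xcsr kcyd vaj roest idww hnm
Hunk 2: at line 4 remove [vaj] add [sdev,ojqi,wfb] -> 10 lines: udcu nkct xcsr kcyd sdev ojqi wfb roest idww hnm
Hunk 3: at line 4 remove [ojqi,wfb] add [moviu] -> 9 lines: udcu nkct xcsr kcyd sdev moviu roest idww hnm
Final line 9: hnm

Answer: hnm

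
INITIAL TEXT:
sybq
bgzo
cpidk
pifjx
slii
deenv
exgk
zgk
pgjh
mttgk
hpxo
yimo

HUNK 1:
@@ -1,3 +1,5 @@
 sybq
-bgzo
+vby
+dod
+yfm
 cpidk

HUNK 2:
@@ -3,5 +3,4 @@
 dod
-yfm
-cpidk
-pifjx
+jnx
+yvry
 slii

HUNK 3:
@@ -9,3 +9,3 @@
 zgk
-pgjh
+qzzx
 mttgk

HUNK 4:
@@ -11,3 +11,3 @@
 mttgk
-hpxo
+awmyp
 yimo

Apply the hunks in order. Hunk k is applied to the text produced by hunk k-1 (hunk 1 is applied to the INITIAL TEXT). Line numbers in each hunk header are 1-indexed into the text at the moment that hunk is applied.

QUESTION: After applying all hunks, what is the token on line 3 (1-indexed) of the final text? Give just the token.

Answer: dod

Derivation:
Hunk 1: at line 1 remove [bgzo] add [vby,dod,yfm] -> 14 lines: sybq vby dod yfm cpidk pifjx slii deenv exgk zgk pgjh mttgk hpxo yimo
Hunk 2: at line 3 remove [yfm,cpidk,pifjx] add [jnx,yvry] -> 13 lines: sybq vby dod jnx yvry slii deenv exgk zgk pgjh mttgk hpxo yimo
Hunk 3: at line 9 remove [pgjh] add [qzzx] -> 13 lines: sybq vby dod jnx yvry slii deenv exgk zgk qzzx mttgk hpxo yimo
Hunk 4: at line 11 remove [hpxo] add [awmyp] -> 13 lines: sybq vby dod jnx yvry slii deenv exgk zgk qzzx mttgk awmyp yimo
Final line 3: dod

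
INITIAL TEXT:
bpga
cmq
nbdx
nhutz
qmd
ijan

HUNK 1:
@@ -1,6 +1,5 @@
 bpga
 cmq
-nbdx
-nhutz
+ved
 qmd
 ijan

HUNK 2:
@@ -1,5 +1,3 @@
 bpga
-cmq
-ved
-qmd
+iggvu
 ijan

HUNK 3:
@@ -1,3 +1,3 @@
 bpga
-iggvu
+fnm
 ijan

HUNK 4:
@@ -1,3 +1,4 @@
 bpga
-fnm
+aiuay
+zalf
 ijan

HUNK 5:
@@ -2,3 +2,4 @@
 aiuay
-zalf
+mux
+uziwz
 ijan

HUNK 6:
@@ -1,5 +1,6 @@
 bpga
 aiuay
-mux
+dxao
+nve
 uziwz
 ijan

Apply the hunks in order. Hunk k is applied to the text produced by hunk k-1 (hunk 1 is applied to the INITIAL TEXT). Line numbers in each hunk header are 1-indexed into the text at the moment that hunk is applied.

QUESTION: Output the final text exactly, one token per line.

Answer: bpga
aiuay
dxao
nve
uziwz
ijan

Derivation:
Hunk 1: at line 1 remove [nbdx,nhutz] add [ved] -> 5 lines: bpga cmq ved qmd ijan
Hunk 2: at line 1 remove [cmq,ved,qmd] add [iggvu] -> 3 lines: bpga iggvu ijan
Hunk 3: at line 1 remove [iggvu] add [fnm] -> 3 lines: bpga fnm ijan
Hunk 4: at line 1 remove [fnm] add [aiuay,zalf] -> 4 lines: bpga aiuay zalf ijan
Hunk 5: at line 2 remove [zalf] add [mux,uziwz] -> 5 lines: bpga aiuay mux uziwz ijan
Hunk 6: at line 1 remove [mux] add [dxao,nve] -> 6 lines: bpga aiuay dxao nve uziwz ijan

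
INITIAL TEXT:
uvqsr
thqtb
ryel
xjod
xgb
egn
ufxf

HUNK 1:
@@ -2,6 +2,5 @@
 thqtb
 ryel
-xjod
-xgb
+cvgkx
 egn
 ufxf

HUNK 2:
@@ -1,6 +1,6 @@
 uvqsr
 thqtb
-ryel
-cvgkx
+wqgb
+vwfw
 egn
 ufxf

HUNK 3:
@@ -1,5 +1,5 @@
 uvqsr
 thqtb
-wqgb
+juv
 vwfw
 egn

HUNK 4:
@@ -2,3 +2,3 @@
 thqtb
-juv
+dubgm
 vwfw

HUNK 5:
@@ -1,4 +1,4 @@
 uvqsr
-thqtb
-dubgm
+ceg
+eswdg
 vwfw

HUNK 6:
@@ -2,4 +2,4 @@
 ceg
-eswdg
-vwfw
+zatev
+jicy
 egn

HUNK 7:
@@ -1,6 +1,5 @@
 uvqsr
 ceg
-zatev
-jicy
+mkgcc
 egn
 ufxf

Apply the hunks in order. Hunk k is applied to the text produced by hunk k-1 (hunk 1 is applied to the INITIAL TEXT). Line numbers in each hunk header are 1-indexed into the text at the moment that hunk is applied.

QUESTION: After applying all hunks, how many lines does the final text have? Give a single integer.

Hunk 1: at line 2 remove [xjod,xgb] add [cvgkx] -> 6 lines: uvqsr thqtb ryel cvgkx egn ufxf
Hunk 2: at line 1 remove [ryel,cvgkx] add [wqgb,vwfw] -> 6 lines: uvqsr thqtb wqgb vwfw egn ufxf
Hunk 3: at line 1 remove [wqgb] add [juv] -> 6 lines: uvqsr thqtb juv vwfw egn ufxf
Hunk 4: at line 2 remove [juv] add [dubgm] -> 6 lines: uvqsr thqtb dubgm vwfw egn ufxf
Hunk 5: at line 1 remove [thqtb,dubgm] add [ceg,eswdg] -> 6 lines: uvqsr ceg eswdg vwfw egn ufxf
Hunk 6: at line 2 remove [eswdg,vwfw] add [zatev,jicy] -> 6 lines: uvqsr ceg zatev jicy egn ufxf
Hunk 7: at line 1 remove [zatev,jicy] add [mkgcc] -> 5 lines: uvqsr ceg mkgcc egn ufxf
Final line count: 5

Answer: 5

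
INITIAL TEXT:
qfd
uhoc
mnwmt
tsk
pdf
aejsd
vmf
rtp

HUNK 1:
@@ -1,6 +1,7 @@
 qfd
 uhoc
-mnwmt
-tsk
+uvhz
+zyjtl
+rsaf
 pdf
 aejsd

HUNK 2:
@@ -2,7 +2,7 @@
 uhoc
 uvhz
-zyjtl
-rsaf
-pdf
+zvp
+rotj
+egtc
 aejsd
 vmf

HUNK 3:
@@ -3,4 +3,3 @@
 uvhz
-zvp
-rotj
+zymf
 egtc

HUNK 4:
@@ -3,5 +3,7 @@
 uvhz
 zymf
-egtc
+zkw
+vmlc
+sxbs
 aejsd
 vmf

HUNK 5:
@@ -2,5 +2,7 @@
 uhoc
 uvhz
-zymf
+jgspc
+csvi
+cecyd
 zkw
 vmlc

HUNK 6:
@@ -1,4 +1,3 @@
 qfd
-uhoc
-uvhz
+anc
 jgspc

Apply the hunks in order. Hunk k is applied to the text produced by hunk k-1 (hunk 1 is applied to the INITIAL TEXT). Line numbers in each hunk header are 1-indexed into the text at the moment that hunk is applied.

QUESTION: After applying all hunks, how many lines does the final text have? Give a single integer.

Answer: 11

Derivation:
Hunk 1: at line 1 remove [mnwmt,tsk] add [uvhz,zyjtl,rsaf] -> 9 lines: qfd uhoc uvhz zyjtl rsaf pdf aejsd vmf rtp
Hunk 2: at line 2 remove [zyjtl,rsaf,pdf] add [zvp,rotj,egtc] -> 9 lines: qfd uhoc uvhz zvp rotj egtc aejsd vmf rtp
Hunk 3: at line 3 remove [zvp,rotj] add [zymf] -> 8 lines: qfd uhoc uvhz zymf egtc aejsd vmf rtp
Hunk 4: at line 3 remove [egtc] add [zkw,vmlc,sxbs] -> 10 lines: qfd uhoc uvhz zymf zkw vmlc sxbs aejsd vmf rtp
Hunk 5: at line 2 remove [zymf] add [jgspc,csvi,cecyd] -> 12 lines: qfd uhoc uvhz jgspc csvi cecyd zkw vmlc sxbs aejsd vmf rtp
Hunk 6: at line 1 remove [uhoc,uvhz] add [anc] -> 11 lines: qfd anc jgspc csvi cecyd zkw vmlc sxbs aejsd vmf rtp
Final line count: 11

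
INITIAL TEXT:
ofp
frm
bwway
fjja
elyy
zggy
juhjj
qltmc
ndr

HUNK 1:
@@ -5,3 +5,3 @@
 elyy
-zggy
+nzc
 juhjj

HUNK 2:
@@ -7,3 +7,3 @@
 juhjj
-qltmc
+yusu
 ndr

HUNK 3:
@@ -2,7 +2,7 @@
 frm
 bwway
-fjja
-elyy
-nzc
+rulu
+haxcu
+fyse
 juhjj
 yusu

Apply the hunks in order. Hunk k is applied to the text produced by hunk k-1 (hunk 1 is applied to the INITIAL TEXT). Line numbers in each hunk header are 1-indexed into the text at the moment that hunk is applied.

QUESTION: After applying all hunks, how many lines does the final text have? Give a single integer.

Hunk 1: at line 5 remove [zggy] add [nzc] -> 9 lines: ofp frm bwway fjja elyy nzc juhjj qltmc ndr
Hunk 2: at line 7 remove [qltmc] add [yusu] -> 9 lines: ofp frm bwway fjja elyy nzc juhjj yusu ndr
Hunk 3: at line 2 remove [fjja,elyy,nzc] add [rulu,haxcu,fyse] -> 9 lines: ofp frm bwway rulu haxcu fyse juhjj yusu ndr
Final line count: 9

Answer: 9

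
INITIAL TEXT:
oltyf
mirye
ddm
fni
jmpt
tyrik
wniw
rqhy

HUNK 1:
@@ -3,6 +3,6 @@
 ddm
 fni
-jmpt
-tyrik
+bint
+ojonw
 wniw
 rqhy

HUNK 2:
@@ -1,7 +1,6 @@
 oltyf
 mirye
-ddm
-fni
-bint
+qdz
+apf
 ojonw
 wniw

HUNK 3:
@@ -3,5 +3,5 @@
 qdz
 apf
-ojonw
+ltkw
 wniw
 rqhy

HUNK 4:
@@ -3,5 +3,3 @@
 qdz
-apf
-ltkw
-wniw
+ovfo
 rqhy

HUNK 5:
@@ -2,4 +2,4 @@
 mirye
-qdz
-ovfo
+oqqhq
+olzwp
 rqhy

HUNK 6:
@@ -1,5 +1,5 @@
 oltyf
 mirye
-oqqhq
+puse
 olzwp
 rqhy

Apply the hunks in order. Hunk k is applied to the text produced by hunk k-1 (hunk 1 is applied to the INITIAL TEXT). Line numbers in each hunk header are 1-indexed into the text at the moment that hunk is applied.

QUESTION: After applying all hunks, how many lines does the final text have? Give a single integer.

Answer: 5

Derivation:
Hunk 1: at line 3 remove [jmpt,tyrik] add [bint,ojonw] -> 8 lines: oltyf mirye ddm fni bint ojonw wniw rqhy
Hunk 2: at line 1 remove [ddm,fni,bint] add [qdz,apf] -> 7 lines: oltyf mirye qdz apf ojonw wniw rqhy
Hunk 3: at line 3 remove [ojonw] add [ltkw] -> 7 lines: oltyf mirye qdz apf ltkw wniw rqhy
Hunk 4: at line 3 remove [apf,ltkw,wniw] add [ovfo] -> 5 lines: oltyf mirye qdz ovfo rqhy
Hunk 5: at line 2 remove [qdz,ovfo] add [oqqhq,olzwp] -> 5 lines: oltyf mirye oqqhq olzwp rqhy
Hunk 6: at line 1 remove [oqqhq] add [puse] -> 5 lines: oltyf mirye puse olzwp rqhy
Final line count: 5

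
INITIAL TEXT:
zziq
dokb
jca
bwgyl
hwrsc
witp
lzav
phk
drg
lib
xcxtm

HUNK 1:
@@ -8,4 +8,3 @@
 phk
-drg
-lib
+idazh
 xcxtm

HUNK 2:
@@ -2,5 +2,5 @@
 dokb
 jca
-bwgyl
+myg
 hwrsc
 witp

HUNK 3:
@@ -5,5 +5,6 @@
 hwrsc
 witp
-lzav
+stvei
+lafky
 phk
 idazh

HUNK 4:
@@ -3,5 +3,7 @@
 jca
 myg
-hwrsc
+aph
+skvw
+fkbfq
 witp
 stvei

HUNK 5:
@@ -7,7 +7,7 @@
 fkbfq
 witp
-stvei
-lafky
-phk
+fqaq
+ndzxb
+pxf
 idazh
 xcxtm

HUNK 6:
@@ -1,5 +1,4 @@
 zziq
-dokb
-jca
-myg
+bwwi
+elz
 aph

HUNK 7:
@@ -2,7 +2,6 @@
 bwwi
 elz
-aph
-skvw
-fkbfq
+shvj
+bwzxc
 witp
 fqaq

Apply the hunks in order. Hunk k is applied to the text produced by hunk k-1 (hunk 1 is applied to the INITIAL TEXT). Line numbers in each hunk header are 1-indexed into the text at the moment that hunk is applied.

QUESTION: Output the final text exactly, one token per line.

Hunk 1: at line 8 remove [drg,lib] add [idazh] -> 10 lines: zziq dokb jca bwgyl hwrsc witp lzav phk idazh xcxtm
Hunk 2: at line 2 remove [bwgyl] add [myg] -> 10 lines: zziq dokb jca myg hwrsc witp lzav phk idazh xcxtm
Hunk 3: at line 5 remove [lzav] add [stvei,lafky] -> 11 lines: zziq dokb jca myg hwrsc witp stvei lafky phk idazh xcxtm
Hunk 4: at line 3 remove [hwrsc] add [aph,skvw,fkbfq] -> 13 lines: zziq dokb jca myg aph skvw fkbfq witp stvei lafky phk idazh xcxtm
Hunk 5: at line 7 remove [stvei,lafky,phk] add [fqaq,ndzxb,pxf] -> 13 lines: zziq dokb jca myg aph skvw fkbfq witp fqaq ndzxb pxf idazh xcxtm
Hunk 6: at line 1 remove [dokb,jca,myg] add [bwwi,elz] -> 12 lines: zziq bwwi elz aph skvw fkbfq witp fqaq ndzxb pxf idazh xcxtm
Hunk 7: at line 2 remove [aph,skvw,fkbfq] add [shvj,bwzxc] -> 11 lines: zziq bwwi elz shvj bwzxc witp fqaq ndzxb pxf idazh xcxtm

Answer: zziq
bwwi
elz
shvj
bwzxc
witp
fqaq
ndzxb
pxf
idazh
xcxtm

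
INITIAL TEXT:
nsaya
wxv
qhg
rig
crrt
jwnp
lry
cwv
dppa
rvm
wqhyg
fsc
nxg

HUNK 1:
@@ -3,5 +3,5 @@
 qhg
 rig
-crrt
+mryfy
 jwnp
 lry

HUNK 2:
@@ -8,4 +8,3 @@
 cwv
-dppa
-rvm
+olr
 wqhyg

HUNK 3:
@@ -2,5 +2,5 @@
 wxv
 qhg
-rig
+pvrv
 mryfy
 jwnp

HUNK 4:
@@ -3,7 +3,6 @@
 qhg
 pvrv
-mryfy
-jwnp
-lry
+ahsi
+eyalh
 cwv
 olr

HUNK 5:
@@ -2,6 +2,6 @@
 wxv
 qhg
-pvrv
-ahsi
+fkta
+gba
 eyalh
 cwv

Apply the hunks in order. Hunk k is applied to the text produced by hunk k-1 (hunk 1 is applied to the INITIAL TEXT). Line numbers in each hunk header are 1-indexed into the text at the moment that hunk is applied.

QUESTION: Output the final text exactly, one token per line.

Hunk 1: at line 3 remove [crrt] add [mryfy] -> 13 lines: nsaya wxv qhg rig mryfy jwnp lry cwv dppa rvm wqhyg fsc nxg
Hunk 2: at line 8 remove [dppa,rvm] add [olr] -> 12 lines: nsaya wxv qhg rig mryfy jwnp lry cwv olr wqhyg fsc nxg
Hunk 3: at line 2 remove [rig] add [pvrv] -> 12 lines: nsaya wxv qhg pvrv mryfy jwnp lry cwv olr wqhyg fsc nxg
Hunk 4: at line 3 remove [mryfy,jwnp,lry] add [ahsi,eyalh] -> 11 lines: nsaya wxv qhg pvrv ahsi eyalh cwv olr wqhyg fsc nxg
Hunk 5: at line 2 remove [pvrv,ahsi] add [fkta,gba] -> 11 lines: nsaya wxv qhg fkta gba eyalh cwv olr wqhyg fsc nxg

Answer: nsaya
wxv
qhg
fkta
gba
eyalh
cwv
olr
wqhyg
fsc
nxg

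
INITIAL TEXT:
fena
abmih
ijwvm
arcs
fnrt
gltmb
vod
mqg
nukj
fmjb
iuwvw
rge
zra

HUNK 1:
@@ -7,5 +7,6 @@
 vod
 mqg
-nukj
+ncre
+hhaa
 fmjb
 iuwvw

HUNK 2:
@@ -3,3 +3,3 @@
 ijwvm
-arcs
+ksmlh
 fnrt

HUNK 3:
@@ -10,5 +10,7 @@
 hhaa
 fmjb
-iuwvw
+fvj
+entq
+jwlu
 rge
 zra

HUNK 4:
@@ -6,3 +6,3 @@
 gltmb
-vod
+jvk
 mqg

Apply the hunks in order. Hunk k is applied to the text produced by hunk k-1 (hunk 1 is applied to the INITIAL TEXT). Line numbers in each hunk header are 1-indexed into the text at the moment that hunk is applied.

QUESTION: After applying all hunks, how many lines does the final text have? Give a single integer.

Answer: 16

Derivation:
Hunk 1: at line 7 remove [nukj] add [ncre,hhaa] -> 14 lines: fena abmih ijwvm arcs fnrt gltmb vod mqg ncre hhaa fmjb iuwvw rge zra
Hunk 2: at line 3 remove [arcs] add [ksmlh] -> 14 lines: fena abmih ijwvm ksmlh fnrt gltmb vod mqg ncre hhaa fmjb iuwvw rge zra
Hunk 3: at line 10 remove [iuwvw] add [fvj,entq,jwlu] -> 16 lines: fena abmih ijwvm ksmlh fnrt gltmb vod mqg ncre hhaa fmjb fvj entq jwlu rge zra
Hunk 4: at line 6 remove [vod] add [jvk] -> 16 lines: fena abmih ijwvm ksmlh fnrt gltmb jvk mqg ncre hhaa fmjb fvj entq jwlu rge zra
Final line count: 16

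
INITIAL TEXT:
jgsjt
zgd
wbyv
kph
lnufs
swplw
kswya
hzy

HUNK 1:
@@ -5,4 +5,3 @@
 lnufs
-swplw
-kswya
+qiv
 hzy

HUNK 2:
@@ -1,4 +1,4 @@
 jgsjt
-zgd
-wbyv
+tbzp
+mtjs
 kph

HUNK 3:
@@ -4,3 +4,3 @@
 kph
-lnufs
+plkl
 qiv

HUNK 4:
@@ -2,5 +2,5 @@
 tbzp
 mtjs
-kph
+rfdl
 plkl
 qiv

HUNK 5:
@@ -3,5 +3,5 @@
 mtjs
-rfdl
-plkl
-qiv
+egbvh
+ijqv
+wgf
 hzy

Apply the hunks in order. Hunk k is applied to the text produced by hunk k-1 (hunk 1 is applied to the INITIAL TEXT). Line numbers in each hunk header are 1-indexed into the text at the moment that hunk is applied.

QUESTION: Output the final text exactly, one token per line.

Hunk 1: at line 5 remove [swplw,kswya] add [qiv] -> 7 lines: jgsjt zgd wbyv kph lnufs qiv hzy
Hunk 2: at line 1 remove [zgd,wbyv] add [tbzp,mtjs] -> 7 lines: jgsjt tbzp mtjs kph lnufs qiv hzy
Hunk 3: at line 4 remove [lnufs] add [plkl] -> 7 lines: jgsjt tbzp mtjs kph plkl qiv hzy
Hunk 4: at line 2 remove [kph] add [rfdl] -> 7 lines: jgsjt tbzp mtjs rfdl plkl qiv hzy
Hunk 5: at line 3 remove [rfdl,plkl,qiv] add [egbvh,ijqv,wgf] -> 7 lines: jgsjt tbzp mtjs egbvh ijqv wgf hzy

Answer: jgsjt
tbzp
mtjs
egbvh
ijqv
wgf
hzy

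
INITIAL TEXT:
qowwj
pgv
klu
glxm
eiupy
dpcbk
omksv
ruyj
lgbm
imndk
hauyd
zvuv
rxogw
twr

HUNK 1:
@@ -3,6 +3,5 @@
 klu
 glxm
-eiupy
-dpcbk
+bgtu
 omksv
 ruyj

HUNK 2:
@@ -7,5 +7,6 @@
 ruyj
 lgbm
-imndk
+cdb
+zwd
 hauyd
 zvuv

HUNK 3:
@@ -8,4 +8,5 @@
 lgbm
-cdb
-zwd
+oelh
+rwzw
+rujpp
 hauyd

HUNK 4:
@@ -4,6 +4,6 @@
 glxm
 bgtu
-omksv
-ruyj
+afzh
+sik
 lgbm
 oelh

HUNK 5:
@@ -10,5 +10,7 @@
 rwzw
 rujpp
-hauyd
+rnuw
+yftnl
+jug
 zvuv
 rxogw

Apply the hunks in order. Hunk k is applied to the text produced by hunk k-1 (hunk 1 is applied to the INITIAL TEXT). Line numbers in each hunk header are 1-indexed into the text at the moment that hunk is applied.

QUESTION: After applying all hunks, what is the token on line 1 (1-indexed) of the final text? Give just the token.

Hunk 1: at line 3 remove [eiupy,dpcbk] add [bgtu] -> 13 lines: qowwj pgv klu glxm bgtu omksv ruyj lgbm imndk hauyd zvuv rxogw twr
Hunk 2: at line 7 remove [imndk] add [cdb,zwd] -> 14 lines: qowwj pgv klu glxm bgtu omksv ruyj lgbm cdb zwd hauyd zvuv rxogw twr
Hunk 3: at line 8 remove [cdb,zwd] add [oelh,rwzw,rujpp] -> 15 lines: qowwj pgv klu glxm bgtu omksv ruyj lgbm oelh rwzw rujpp hauyd zvuv rxogw twr
Hunk 4: at line 4 remove [omksv,ruyj] add [afzh,sik] -> 15 lines: qowwj pgv klu glxm bgtu afzh sik lgbm oelh rwzw rujpp hauyd zvuv rxogw twr
Hunk 5: at line 10 remove [hauyd] add [rnuw,yftnl,jug] -> 17 lines: qowwj pgv klu glxm bgtu afzh sik lgbm oelh rwzw rujpp rnuw yftnl jug zvuv rxogw twr
Final line 1: qowwj

Answer: qowwj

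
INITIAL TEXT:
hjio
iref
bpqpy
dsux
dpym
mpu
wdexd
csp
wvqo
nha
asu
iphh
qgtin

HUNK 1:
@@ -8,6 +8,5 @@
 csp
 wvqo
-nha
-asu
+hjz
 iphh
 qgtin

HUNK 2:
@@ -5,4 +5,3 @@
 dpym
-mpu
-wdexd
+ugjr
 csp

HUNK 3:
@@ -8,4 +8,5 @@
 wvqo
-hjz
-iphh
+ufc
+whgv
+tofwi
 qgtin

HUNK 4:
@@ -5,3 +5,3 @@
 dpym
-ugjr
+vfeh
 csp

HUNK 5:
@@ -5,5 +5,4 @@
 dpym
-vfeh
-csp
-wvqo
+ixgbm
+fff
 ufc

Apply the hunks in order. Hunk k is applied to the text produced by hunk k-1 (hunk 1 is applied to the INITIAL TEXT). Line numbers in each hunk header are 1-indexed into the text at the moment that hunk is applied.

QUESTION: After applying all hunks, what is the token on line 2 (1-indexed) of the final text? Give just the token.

Answer: iref

Derivation:
Hunk 1: at line 8 remove [nha,asu] add [hjz] -> 12 lines: hjio iref bpqpy dsux dpym mpu wdexd csp wvqo hjz iphh qgtin
Hunk 2: at line 5 remove [mpu,wdexd] add [ugjr] -> 11 lines: hjio iref bpqpy dsux dpym ugjr csp wvqo hjz iphh qgtin
Hunk 3: at line 8 remove [hjz,iphh] add [ufc,whgv,tofwi] -> 12 lines: hjio iref bpqpy dsux dpym ugjr csp wvqo ufc whgv tofwi qgtin
Hunk 4: at line 5 remove [ugjr] add [vfeh] -> 12 lines: hjio iref bpqpy dsux dpym vfeh csp wvqo ufc whgv tofwi qgtin
Hunk 5: at line 5 remove [vfeh,csp,wvqo] add [ixgbm,fff] -> 11 lines: hjio iref bpqpy dsux dpym ixgbm fff ufc whgv tofwi qgtin
Final line 2: iref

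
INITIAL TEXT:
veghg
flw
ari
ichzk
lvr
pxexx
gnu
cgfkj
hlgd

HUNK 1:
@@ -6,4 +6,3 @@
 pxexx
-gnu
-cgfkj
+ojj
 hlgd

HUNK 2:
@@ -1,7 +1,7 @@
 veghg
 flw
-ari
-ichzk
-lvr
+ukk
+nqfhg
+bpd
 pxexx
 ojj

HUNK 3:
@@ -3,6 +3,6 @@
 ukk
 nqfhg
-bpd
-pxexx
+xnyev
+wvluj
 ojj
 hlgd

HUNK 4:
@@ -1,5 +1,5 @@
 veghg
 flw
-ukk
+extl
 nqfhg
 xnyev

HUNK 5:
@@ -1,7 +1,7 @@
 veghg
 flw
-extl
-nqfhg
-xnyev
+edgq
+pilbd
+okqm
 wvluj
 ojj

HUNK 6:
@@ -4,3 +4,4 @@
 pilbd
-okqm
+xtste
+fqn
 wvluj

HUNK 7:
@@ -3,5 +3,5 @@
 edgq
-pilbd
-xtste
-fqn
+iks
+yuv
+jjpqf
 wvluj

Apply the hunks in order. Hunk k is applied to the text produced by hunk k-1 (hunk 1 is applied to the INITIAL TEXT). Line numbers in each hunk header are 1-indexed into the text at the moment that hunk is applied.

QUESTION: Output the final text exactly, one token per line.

Hunk 1: at line 6 remove [gnu,cgfkj] add [ojj] -> 8 lines: veghg flw ari ichzk lvr pxexx ojj hlgd
Hunk 2: at line 1 remove [ari,ichzk,lvr] add [ukk,nqfhg,bpd] -> 8 lines: veghg flw ukk nqfhg bpd pxexx ojj hlgd
Hunk 3: at line 3 remove [bpd,pxexx] add [xnyev,wvluj] -> 8 lines: veghg flw ukk nqfhg xnyev wvluj ojj hlgd
Hunk 4: at line 1 remove [ukk] add [extl] -> 8 lines: veghg flw extl nqfhg xnyev wvluj ojj hlgd
Hunk 5: at line 1 remove [extl,nqfhg,xnyev] add [edgq,pilbd,okqm] -> 8 lines: veghg flw edgq pilbd okqm wvluj ojj hlgd
Hunk 6: at line 4 remove [okqm] add [xtste,fqn] -> 9 lines: veghg flw edgq pilbd xtste fqn wvluj ojj hlgd
Hunk 7: at line 3 remove [pilbd,xtste,fqn] add [iks,yuv,jjpqf] -> 9 lines: veghg flw edgq iks yuv jjpqf wvluj ojj hlgd

Answer: veghg
flw
edgq
iks
yuv
jjpqf
wvluj
ojj
hlgd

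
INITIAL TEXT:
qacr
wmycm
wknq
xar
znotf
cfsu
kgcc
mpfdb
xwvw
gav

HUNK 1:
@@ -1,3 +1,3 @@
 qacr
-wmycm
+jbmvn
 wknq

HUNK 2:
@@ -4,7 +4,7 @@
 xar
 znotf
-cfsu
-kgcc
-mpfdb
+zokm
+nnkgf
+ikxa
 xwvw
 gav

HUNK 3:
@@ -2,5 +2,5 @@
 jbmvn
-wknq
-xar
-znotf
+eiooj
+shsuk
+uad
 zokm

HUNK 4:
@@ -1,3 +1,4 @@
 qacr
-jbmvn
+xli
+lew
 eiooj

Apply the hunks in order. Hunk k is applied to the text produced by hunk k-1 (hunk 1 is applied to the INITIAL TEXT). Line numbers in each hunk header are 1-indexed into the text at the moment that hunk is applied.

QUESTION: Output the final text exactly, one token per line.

Answer: qacr
xli
lew
eiooj
shsuk
uad
zokm
nnkgf
ikxa
xwvw
gav

Derivation:
Hunk 1: at line 1 remove [wmycm] add [jbmvn] -> 10 lines: qacr jbmvn wknq xar znotf cfsu kgcc mpfdb xwvw gav
Hunk 2: at line 4 remove [cfsu,kgcc,mpfdb] add [zokm,nnkgf,ikxa] -> 10 lines: qacr jbmvn wknq xar znotf zokm nnkgf ikxa xwvw gav
Hunk 3: at line 2 remove [wknq,xar,znotf] add [eiooj,shsuk,uad] -> 10 lines: qacr jbmvn eiooj shsuk uad zokm nnkgf ikxa xwvw gav
Hunk 4: at line 1 remove [jbmvn] add [xli,lew] -> 11 lines: qacr xli lew eiooj shsuk uad zokm nnkgf ikxa xwvw gav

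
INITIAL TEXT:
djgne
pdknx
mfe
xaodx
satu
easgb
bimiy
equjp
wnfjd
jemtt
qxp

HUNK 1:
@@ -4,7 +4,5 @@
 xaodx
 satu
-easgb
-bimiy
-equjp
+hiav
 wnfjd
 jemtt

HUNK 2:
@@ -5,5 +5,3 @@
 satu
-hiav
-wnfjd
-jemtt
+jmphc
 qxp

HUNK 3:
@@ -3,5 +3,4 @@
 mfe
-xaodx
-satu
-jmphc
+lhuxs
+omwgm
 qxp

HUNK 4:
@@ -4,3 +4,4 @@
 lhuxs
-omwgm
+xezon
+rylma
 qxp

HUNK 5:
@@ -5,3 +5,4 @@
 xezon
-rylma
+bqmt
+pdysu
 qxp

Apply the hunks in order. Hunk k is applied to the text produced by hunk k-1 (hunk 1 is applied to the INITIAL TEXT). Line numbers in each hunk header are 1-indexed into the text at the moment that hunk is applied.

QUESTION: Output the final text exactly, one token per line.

Answer: djgne
pdknx
mfe
lhuxs
xezon
bqmt
pdysu
qxp

Derivation:
Hunk 1: at line 4 remove [easgb,bimiy,equjp] add [hiav] -> 9 lines: djgne pdknx mfe xaodx satu hiav wnfjd jemtt qxp
Hunk 2: at line 5 remove [hiav,wnfjd,jemtt] add [jmphc] -> 7 lines: djgne pdknx mfe xaodx satu jmphc qxp
Hunk 3: at line 3 remove [xaodx,satu,jmphc] add [lhuxs,omwgm] -> 6 lines: djgne pdknx mfe lhuxs omwgm qxp
Hunk 4: at line 4 remove [omwgm] add [xezon,rylma] -> 7 lines: djgne pdknx mfe lhuxs xezon rylma qxp
Hunk 5: at line 5 remove [rylma] add [bqmt,pdysu] -> 8 lines: djgne pdknx mfe lhuxs xezon bqmt pdysu qxp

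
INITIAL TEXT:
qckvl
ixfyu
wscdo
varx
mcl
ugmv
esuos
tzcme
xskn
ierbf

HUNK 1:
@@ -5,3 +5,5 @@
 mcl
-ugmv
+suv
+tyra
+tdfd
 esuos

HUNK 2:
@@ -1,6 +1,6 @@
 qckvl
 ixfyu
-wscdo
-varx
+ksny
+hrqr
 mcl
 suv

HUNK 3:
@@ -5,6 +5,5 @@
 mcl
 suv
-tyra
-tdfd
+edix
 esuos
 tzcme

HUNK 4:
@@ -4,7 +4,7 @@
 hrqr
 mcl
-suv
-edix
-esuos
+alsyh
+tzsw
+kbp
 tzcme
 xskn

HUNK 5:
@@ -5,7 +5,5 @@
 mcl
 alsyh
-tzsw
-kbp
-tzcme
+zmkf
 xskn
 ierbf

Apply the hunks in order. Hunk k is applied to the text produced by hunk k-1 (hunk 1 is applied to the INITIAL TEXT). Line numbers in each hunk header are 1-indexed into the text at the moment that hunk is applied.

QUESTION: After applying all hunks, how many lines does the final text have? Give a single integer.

Hunk 1: at line 5 remove [ugmv] add [suv,tyra,tdfd] -> 12 lines: qckvl ixfyu wscdo varx mcl suv tyra tdfd esuos tzcme xskn ierbf
Hunk 2: at line 1 remove [wscdo,varx] add [ksny,hrqr] -> 12 lines: qckvl ixfyu ksny hrqr mcl suv tyra tdfd esuos tzcme xskn ierbf
Hunk 3: at line 5 remove [tyra,tdfd] add [edix] -> 11 lines: qckvl ixfyu ksny hrqr mcl suv edix esuos tzcme xskn ierbf
Hunk 4: at line 4 remove [suv,edix,esuos] add [alsyh,tzsw,kbp] -> 11 lines: qckvl ixfyu ksny hrqr mcl alsyh tzsw kbp tzcme xskn ierbf
Hunk 5: at line 5 remove [tzsw,kbp,tzcme] add [zmkf] -> 9 lines: qckvl ixfyu ksny hrqr mcl alsyh zmkf xskn ierbf
Final line count: 9

Answer: 9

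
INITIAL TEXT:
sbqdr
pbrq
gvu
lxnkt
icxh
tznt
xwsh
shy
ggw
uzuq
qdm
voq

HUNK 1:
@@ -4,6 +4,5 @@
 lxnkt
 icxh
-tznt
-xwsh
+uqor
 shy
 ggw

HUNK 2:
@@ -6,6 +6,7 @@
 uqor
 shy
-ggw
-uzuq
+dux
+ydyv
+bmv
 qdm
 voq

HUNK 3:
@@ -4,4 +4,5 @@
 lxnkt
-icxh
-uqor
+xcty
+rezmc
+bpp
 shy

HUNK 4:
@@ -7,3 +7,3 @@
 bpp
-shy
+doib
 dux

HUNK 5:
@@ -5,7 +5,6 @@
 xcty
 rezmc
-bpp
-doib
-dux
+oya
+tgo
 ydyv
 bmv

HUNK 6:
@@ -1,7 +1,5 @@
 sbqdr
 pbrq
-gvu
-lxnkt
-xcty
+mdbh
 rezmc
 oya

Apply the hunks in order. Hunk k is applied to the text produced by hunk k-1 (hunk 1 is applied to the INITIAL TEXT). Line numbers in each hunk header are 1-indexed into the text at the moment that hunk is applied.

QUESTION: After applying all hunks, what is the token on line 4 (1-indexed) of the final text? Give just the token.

Hunk 1: at line 4 remove [tznt,xwsh] add [uqor] -> 11 lines: sbqdr pbrq gvu lxnkt icxh uqor shy ggw uzuq qdm voq
Hunk 2: at line 6 remove [ggw,uzuq] add [dux,ydyv,bmv] -> 12 lines: sbqdr pbrq gvu lxnkt icxh uqor shy dux ydyv bmv qdm voq
Hunk 3: at line 4 remove [icxh,uqor] add [xcty,rezmc,bpp] -> 13 lines: sbqdr pbrq gvu lxnkt xcty rezmc bpp shy dux ydyv bmv qdm voq
Hunk 4: at line 7 remove [shy] add [doib] -> 13 lines: sbqdr pbrq gvu lxnkt xcty rezmc bpp doib dux ydyv bmv qdm voq
Hunk 5: at line 5 remove [bpp,doib,dux] add [oya,tgo] -> 12 lines: sbqdr pbrq gvu lxnkt xcty rezmc oya tgo ydyv bmv qdm voq
Hunk 6: at line 1 remove [gvu,lxnkt,xcty] add [mdbh] -> 10 lines: sbqdr pbrq mdbh rezmc oya tgo ydyv bmv qdm voq
Final line 4: rezmc

Answer: rezmc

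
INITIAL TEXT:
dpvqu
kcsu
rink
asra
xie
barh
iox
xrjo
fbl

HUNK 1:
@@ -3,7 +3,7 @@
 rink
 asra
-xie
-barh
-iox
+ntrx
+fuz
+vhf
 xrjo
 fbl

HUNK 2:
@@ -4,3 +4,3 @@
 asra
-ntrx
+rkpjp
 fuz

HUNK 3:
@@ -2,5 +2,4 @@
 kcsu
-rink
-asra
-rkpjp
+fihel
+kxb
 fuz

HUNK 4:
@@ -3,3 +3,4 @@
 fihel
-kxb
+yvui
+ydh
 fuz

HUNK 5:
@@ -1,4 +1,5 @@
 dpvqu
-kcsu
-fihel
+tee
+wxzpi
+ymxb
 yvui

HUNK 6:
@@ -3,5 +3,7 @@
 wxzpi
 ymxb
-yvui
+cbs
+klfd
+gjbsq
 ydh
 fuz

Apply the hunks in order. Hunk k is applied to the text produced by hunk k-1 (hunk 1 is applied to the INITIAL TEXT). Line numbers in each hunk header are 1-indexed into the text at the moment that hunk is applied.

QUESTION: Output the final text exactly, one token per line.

Hunk 1: at line 3 remove [xie,barh,iox] add [ntrx,fuz,vhf] -> 9 lines: dpvqu kcsu rink asra ntrx fuz vhf xrjo fbl
Hunk 2: at line 4 remove [ntrx] add [rkpjp] -> 9 lines: dpvqu kcsu rink asra rkpjp fuz vhf xrjo fbl
Hunk 3: at line 2 remove [rink,asra,rkpjp] add [fihel,kxb] -> 8 lines: dpvqu kcsu fihel kxb fuz vhf xrjo fbl
Hunk 4: at line 3 remove [kxb] add [yvui,ydh] -> 9 lines: dpvqu kcsu fihel yvui ydh fuz vhf xrjo fbl
Hunk 5: at line 1 remove [kcsu,fihel] add [tee,wxzpi,ymxb] -> 10 lines: dpvqu tee wxzpi ymxb yvui ydh fuz vhf xrjo fbl
Hunk 6: at line 3 remove [yvui] add [cbs,klfd,gjbsq] -> 12 lines: dpvqu tee wxzpi ymxb cbs klfd gjbsq ydh fuz vhf xrjo fbl

Answer: dpvqu
tee
wxzpi
ymxb
cbs
klfd
gjbsq
ydh
fuz
vhf
xrjo
fbl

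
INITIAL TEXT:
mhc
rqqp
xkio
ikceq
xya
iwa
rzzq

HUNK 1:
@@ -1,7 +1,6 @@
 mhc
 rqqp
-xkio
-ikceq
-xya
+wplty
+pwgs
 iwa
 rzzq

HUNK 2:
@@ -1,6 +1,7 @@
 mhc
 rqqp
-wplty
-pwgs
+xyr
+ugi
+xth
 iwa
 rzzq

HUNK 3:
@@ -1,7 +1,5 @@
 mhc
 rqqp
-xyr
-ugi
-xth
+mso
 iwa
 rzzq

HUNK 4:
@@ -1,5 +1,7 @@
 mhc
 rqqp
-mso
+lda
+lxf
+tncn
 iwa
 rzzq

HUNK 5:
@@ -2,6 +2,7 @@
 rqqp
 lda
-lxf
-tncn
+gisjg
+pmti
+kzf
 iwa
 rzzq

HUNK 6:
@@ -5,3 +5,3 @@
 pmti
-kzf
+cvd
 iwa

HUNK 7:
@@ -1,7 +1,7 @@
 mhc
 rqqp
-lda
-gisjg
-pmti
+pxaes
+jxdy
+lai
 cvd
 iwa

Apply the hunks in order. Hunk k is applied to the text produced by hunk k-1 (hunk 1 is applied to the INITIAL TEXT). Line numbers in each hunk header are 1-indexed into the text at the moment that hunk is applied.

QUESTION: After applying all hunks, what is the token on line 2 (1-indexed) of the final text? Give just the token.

Answer: rqqp

Derivation:
Hunk 1: at line 1 remove [xkio,ikceq,xya] add [wplty,pwgs] -> 6 lines: mhc rqqp wplty pwgs iwa rzzq
Hunk 2: at line 1 remove [wplty,pwgs] add [xyr,ugi,xth] -> 7 lines: mhc rqqp xyr ugi xth iwa rzzq
Hunk 3: at line 1 remove [xyr,ugi,xth] add [mso] -> 5 lines: mhc rqqp mso iwa rzzq
Hunk 4: at line 1 remove [mso] add [lda,lxf,tncn] -> 7 lines: mhc rqqp lda lxf tncn iwa rzzq
Hunk 5: at line 2 remove [lxf,tncn] add [gisjg,pmti,kzf] -> 8 lines: mhc rqqp lda gisjg pmti kzf iwa rzzq
Hunk 6: at line 5 remove [kzf] add [cvd] -> 8 lines: mhc rqqp lda gisjg pmti cvd iwa rzzq
Hunk 7: at line 1 remove [lda,gisjg,pmti] add [pxaes,jxdy,lai] -> 8 lines: mhc rqqp pxaes jxdy lai cvd iwa rzzq
Final line 2: rqqp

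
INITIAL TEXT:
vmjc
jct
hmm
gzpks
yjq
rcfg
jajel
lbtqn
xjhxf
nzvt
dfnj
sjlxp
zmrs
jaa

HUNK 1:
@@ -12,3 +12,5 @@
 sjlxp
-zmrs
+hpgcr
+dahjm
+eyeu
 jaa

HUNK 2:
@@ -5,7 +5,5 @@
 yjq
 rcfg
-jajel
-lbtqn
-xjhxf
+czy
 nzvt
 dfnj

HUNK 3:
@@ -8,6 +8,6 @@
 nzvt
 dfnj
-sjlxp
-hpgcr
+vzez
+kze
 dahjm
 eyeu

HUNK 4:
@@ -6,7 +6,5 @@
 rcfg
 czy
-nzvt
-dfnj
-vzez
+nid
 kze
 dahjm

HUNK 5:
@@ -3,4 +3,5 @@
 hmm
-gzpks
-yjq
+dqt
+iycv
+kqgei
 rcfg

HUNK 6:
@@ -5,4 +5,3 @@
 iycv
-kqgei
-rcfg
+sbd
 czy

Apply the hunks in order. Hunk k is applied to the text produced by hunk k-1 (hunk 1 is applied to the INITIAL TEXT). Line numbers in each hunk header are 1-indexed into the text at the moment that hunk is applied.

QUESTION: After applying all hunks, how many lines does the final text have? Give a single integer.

Hunk 1: at line 12 remove [zmrs] add [hpgcr,dahjm,eyeu] -> 16 lines: vmjc jct hmm gzpks yjq rcfg jajel lbtqn xjhxf nzvt dfnj sjlxp hpgcr dahjm eyeu jaa
Hunk 2: at line 5 remove [jajel,lbtqn,xjhxf] add [czy] -> 14 lines: vmjc jct hmm gzpks yjq rcfg czy nzvt dfnj sjlxp hpgcr dahjm eyeu jaa
Hunk 3: at line 8 remove [sjlxp,hpgcr] add [vzez,kze] -> 14 lines: vmjc jct hmm gzpks yjq rcfg czy nzvt dfnj vzez kze dahjm eyeu jaa
Hunk 4: at line 6 remove [nzvt,dfnj,vzez] add [nid] -> 12 lines: vmjc jct hmm gzpks yjq rcfg czy nid kze dahjm eyeu jaa
Hunk 5: at line 3 remove [gzpks,yjq] add [dqt,iycv,kqgei] -> 13 lines: vmjc jct hmm dqt iycv kqgei rcfg czy nid kze dahjm eyeu jaa
Hunk 6: at line 5 remove [kqgei,rcfg] add [sbd] -> 12 lines: vmjc jct hmm dqt iycv sbd czy nid kze dahjm eyeu jaa
Final line count: 12

Answer: 12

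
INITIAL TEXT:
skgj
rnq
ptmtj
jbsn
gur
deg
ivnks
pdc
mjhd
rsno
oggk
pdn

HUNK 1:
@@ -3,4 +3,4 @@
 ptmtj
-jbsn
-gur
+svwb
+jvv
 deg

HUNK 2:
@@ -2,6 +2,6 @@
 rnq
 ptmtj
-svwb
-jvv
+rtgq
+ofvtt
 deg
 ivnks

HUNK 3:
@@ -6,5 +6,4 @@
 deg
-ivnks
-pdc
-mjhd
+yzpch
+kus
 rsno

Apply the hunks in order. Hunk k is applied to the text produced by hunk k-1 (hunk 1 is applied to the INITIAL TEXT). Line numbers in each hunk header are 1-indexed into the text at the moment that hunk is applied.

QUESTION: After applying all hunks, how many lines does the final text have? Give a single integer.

Answer: 11

Derivation:
Hunk 1: at line 3 remove [jbsn,gur] add [svwb,jvv] -> 12 lines: skgj rnq ptmtj svwb jvv deg ivnks pdc mjhd rsno oggk pdn
Hunk 2: at line 2 remove [svwb,jvv] add [rtgq,ofvtt] -> 12 lines: skgj rnq ptmtj rtgq ofvtt deg ivnks pdc mjhd rsno oggk pdn
Hunk 3: at line 6 remove [ivnks,pdc,mjhd] add [yzpch,kus] -> 11 lines: skgj rnq ptmtj rtgq ofvtt deg yzpch kus rsno oggk pdn
Final line count: 11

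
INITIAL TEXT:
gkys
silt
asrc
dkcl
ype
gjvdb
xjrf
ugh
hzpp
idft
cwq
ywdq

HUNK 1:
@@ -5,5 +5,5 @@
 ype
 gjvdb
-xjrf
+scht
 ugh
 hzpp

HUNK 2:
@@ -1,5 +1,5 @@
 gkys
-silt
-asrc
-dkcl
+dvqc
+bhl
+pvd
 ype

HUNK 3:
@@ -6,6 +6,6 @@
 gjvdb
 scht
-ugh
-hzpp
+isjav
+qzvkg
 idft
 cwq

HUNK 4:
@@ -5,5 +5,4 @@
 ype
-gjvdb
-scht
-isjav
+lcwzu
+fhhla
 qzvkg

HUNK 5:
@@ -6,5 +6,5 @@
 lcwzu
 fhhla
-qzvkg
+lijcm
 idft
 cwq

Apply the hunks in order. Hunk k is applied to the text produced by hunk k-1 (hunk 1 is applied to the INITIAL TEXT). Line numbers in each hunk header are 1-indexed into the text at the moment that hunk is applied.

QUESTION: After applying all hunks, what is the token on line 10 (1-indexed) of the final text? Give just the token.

Hunk 1: at line 5 remove [xjrf] add [scht] -> 12 lines: gkys silt asrc dkcl ype gjvdb scht ugh hzpp idft cwq ywdq
Hunk 2: at line 1 remove [silt,asrc,dkcl] add [dvqc,bhl,pvd] -> 12 lines: gkys dvqc bhl pvd ype gjvdb scht ugh hzpp idft cwq ywdq
Hunk 3: at line 6 remove [ugh,hzpp] add [isjav,qzvkg] -> 12 lines: gkys dvqc bhl pvd ype gjvdb scht isjav qzvkg idft cwq ywdq
Hunk 4: at line 5 remove [gjvdb,scht,isjav] add [lcwzu,fhhla] -> 11 lines: gkys dvqc bhl pvd ype lcwzu fhhla qzvkg idft cwq ywdq
Hunk 5: at line 6 remove [qzvkg] add [lijcm] -> 11 lines: gkys dvqc bhl pvd ype lcwzu fhhla lijcm idft cwq ywdq
Final line 10: cwq

Answer: cwq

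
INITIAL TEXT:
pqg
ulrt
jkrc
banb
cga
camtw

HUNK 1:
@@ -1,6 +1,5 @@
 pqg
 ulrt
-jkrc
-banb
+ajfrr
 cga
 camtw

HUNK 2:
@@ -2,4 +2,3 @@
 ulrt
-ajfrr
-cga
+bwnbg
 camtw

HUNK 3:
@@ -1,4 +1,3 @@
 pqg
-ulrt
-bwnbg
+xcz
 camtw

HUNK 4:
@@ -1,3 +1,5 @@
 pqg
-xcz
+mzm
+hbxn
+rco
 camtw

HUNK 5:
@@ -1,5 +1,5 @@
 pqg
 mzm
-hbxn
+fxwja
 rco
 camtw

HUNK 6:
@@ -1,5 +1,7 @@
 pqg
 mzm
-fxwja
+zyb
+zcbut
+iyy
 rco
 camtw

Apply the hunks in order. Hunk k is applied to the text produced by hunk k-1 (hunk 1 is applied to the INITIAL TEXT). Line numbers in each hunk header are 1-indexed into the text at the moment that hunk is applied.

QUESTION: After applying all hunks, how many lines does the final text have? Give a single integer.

Hunk 1: at line 1 remove [jkrc,banb] add [ajfrr] -> 5 lines: pqg ulrt ajfrr cga camtw
Hunk 2: at line 2 remove [ajfrr,cga] add [bwnbg] -> 4 lines: pqg ulrt bwnbg camtw
Hunk 3: at line 1 remove [ulrt,bwnbg] add [xcz] -> 3 lines: pqg xcz camtw
Hunk 4: at line 1 remove [xcz] add [mzm,hbxn,rco] -> 5 lines: pqg mzm hbxn rco camtw
Hunk 5: at line 1 remove [hbxn] add [fxwja] -> 5 lines: pqg mzm fxwja rco camtw
Hunk 6: at line 1 remove [fxwja] add [zyb,zcbut,iyy] -> 7 lines: pqg mzm zyb zcbut iyy rco camtw
Final line count: 7

Answer: 7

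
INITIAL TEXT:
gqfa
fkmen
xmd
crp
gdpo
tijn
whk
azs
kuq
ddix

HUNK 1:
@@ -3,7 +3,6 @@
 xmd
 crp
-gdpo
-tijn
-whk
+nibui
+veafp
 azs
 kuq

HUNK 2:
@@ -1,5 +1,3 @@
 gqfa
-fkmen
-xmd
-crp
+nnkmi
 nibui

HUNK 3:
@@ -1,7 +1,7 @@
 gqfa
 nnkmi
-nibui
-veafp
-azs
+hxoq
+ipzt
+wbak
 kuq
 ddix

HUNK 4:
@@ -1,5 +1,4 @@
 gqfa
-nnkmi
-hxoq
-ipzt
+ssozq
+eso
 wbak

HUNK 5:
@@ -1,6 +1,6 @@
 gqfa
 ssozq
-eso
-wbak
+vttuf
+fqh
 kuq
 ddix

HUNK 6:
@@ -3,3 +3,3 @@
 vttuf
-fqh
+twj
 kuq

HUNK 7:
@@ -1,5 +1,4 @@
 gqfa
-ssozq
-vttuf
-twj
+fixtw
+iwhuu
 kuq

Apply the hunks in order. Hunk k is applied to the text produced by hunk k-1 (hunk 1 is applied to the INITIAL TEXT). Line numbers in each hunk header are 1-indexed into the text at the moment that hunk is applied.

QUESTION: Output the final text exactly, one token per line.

Answer: gqfa
fixtw
iwhuu
kuq
ddix

Derivation:
Hunk 1: at line 3 remove [gdpo,tijn,whk] add [nibui,veafp] -> 9 lines: gqfa fkmen xmd crp nibui veafp azs kuq ddix
Hunk 2: at line 1 remove [fkmen,xmd,crp] add [nnkmi] -> 7 lines: gqfa nnkmi nibui veafp azs kuq ddix
Hunk 3: at line 1 remove [nibui,veafp,azs] add [hxoq,ipzt,wbak] -> 7 lines: gqfa nnkmi hxoq ipzt wbak kuq ddix
Hunk 4: at line 1 remove [nnkmi,hxoq,ipzt] add [ssozq,eso] -> 6 lines: gqfa ssozq eso wbak kuq ddix
Hunk 5: at line 1 remove [eso,wbak] add [vttuf,fqh] -> 6 lines: gqfa ssozq vttuf fqh kuq ddix
Hunk 6: at line 3 remove [fqh] add [twj] -> 6 lines: gqfa ssozq vttuf twj kuq ddix
Hunk 7: at line 1 remove [ssozq,vttuf,twj] add [fixtw,iwhuu] -> 5 lines: gqfa fixtw iwhuu kuq ddix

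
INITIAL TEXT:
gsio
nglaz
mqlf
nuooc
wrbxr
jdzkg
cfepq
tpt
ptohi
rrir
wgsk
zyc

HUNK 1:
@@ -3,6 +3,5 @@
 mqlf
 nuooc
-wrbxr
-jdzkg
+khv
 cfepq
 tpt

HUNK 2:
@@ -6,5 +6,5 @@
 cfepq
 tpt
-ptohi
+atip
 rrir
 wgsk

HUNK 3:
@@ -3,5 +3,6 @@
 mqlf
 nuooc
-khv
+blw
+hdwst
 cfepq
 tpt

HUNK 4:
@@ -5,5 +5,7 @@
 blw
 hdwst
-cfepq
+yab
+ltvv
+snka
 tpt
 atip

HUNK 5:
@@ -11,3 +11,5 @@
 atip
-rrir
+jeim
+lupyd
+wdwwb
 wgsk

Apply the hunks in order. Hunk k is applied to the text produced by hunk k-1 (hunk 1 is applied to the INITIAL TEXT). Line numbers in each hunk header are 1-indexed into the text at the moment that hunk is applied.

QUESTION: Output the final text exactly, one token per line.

Answer: gsio
nglaz
mqlf
nuooc
blw
hdwst
yab
ltvv
snka
tpt
atip
jeim
lupyd
wdwwb
wgsk
zyc

Derivation:
Hunk 1: at line 3 remove [wrbxr,jdzkg] add [khv] -> 11 lines: gsio nglaz mqlf nuooc khv cfepq tpt ptohi rrir wgsk zyc
Hunk 2: at line 6 remove [ptohi] add [atip] -> 11 lines: gsio nglaz mqlf nuooc khv cfepq tpt atip rrir wgsk zyc
Hunk 3: at line 3 remove [khv] add [blw,hdwst] -> 12 lines: gsio nglaz mqlf nuooc blw hdwst cfepq tpt atip rrir wgsk zyc
Hunk 4: at line 5 remove [cfepq] add [yab,ltvv,snka] -> 14 lines: gsio nglaz mqlf nuooc blw hdwst yab ltvv snka tpt atip rrir wgsk zyc
Hunk 5: at line 11 remove [rrir] add [jeim,lupyd,wdwwb] -> 16 lines: gsio nglaz mqlf nuooc blw hdwst yab ltvv snka tpt atip jeim lupyd wdwwb wgsk zyc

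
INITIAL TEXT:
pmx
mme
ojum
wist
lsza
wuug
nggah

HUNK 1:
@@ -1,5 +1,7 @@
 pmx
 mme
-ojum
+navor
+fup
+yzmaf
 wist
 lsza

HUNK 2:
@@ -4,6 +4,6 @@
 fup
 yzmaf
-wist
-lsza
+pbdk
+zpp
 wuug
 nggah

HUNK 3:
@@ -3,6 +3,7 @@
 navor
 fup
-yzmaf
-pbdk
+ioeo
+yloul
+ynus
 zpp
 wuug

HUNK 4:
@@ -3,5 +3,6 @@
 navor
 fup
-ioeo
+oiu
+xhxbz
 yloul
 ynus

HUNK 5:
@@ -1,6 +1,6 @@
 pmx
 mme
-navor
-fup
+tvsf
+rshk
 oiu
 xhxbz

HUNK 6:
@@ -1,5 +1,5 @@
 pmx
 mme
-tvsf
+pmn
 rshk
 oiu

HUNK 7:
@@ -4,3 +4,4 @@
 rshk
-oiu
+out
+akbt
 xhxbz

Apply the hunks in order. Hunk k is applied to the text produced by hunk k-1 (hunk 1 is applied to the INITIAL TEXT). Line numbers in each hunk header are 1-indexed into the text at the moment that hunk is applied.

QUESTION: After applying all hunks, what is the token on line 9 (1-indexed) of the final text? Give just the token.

Hunk 1: at line 1 remove [ojum] add [navor,fup,yzmaf] -> 9 lines: pmx mme navor fup yzmaf wist lsza wuug nggah
Hunk 2: at line 4 remove [wist,lsza] add [pbdk,zpp] -> 9 lines: pmx mme navor fup yzmaf pbdk zpp wuug nggah
Hunk 3: at line 3 remove [yzmaf,pbdk] add [ioeo,yloul,ynus] -> 10 lines: pmx mme navor fup ioeo yloul ynus zpp wuug nggah
Hunk 4: at line 3 remove [ioeo] add [oiu,xhxbz] -> 11 lines: pmx mme navor fup oiu xhxbz yloul ynus zpp wuug nggah
Hunk 5: at line 1 remove [navor,fup] add [tvsf,rshk] -> 11 lines: pmx mme tvsf rshk oiu xhxbz yloul ynus zpp wuug nggah
Hunk 6: at line 1 remove [tvsf] add [pmn] -> 11 lines: pmx mme pmn rshk oiu xhxbz yloul ynus zpp wuug nggah
Hunk 7: at line 4 remove [oiu] add [out,akbt] -> 12 lines: pmx mme pmn rshk out akbt xhxbz yloul ynus zpp wuug nggah
Final line 9: ynus

Answer: ynus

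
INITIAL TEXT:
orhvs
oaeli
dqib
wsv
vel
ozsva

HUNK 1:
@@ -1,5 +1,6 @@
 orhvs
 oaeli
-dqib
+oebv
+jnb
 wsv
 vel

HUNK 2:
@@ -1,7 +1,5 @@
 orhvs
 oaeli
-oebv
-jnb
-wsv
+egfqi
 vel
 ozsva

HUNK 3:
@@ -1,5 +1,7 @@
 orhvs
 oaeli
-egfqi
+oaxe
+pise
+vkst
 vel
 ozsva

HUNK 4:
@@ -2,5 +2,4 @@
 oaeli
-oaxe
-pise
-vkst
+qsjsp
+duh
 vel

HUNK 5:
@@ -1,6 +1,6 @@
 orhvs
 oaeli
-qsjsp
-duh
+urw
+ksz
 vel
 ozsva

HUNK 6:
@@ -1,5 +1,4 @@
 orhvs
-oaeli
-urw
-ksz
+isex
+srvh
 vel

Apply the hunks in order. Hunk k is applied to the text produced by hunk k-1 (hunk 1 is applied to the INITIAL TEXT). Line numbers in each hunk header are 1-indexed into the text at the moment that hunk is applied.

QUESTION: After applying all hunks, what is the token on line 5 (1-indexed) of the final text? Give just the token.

Hunk 1: at line 1 remove [dqib] add [oebv,jnb] -> 7 lines: orhvs oaeli oebv jnb wsv vel ozsva
Hunk 2: at line 1 remove [oebv,jnb,wsv] add [egfqi] -> 5 lines: orhvs oaeli egfqi vel ozsva
Hunk 3: at line 1 remove [egfqi] add [oaxe,pise,vkst] -> 7 lines: orhvs oaeli oaxe pise vkst vel ozsva
Hunk 4: at line 2 remove [oaxe,pise,vkst] add [qsjsp,duh] -> 6 lines: orhvs oaeli qsjsp duh vel ozsva
Hunk 5: at line 1 remove [qsjsp,duh] add [urw,ksz] -> 6 lines: orhvs oaeli urw ksz vel ozsva
Hunk 6: at line 1 remove [oaeli,urw,ksz] add [isex,srvh] -> 5 lines: orhvs isex srvh vel ozsva
Final line 5: ozsva

Answer: ozsva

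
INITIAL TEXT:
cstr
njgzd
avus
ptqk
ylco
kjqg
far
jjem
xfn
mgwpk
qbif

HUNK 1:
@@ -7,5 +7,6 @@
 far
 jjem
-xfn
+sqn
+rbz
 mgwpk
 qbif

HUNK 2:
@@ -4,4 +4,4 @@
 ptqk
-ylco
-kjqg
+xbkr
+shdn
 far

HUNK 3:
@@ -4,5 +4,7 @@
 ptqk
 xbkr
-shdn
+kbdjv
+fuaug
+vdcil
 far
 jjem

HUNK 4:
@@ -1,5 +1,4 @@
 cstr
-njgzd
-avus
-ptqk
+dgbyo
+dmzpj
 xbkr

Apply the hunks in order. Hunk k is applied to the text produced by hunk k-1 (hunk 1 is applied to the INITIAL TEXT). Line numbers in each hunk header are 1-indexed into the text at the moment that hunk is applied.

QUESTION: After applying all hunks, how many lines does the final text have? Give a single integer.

Answer: 13

Derivation:
Hunk 1: at line 7 remove [xfn] add [sqn,rbz] -> 12 lines: cstr njgzd avus ptqk ylco kjqg far jjem sqn rbz mgwpk qbif
Hunk 2: at line 4 remove [ylco,kjqg] add [xbkr,shdn] -> 12 lines: cstr njgzd avus ptqk xbkr shdn far jjem sqn rbz mgwpk qbif
Hunk 3: at line 4 remove [shdn] add [kbdjv,fuaug,vdcil] -> 14 lines: cstr njgzd avus ptqk xbkr kbdjv fuaug vdcil far jjem sqn rbz mgwpk qbif
Hunk 4: at line 1 remove [njgzd,avus,ptqk] add [dgbyo,dmzpj] -> 13 lines: cstr dgbyo dmzpj xbkr kbdjv fuaug vdcil far jjem sqn rbz mgwpk qbif
Final line count: 13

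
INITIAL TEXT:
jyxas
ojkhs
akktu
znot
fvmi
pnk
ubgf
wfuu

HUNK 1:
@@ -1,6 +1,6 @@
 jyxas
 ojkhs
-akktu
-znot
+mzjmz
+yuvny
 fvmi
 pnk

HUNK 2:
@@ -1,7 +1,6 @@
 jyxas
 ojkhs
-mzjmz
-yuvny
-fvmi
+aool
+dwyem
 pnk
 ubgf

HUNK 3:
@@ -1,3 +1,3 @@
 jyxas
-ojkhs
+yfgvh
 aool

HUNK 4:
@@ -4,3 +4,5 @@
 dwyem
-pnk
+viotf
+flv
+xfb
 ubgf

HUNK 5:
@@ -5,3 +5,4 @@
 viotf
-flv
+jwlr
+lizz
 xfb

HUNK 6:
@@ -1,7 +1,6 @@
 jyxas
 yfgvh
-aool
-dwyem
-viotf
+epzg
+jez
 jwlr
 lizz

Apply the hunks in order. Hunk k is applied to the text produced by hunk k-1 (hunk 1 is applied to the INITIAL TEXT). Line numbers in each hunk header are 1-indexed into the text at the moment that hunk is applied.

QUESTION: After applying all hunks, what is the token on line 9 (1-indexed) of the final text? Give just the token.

Answer: wfuu

Derivation:
Hunk 1: at line 1 remove [akktu,znot] add [mzjmz,yuvny] -> 8 lines: jyxas ojkhs mzjmz yuvny fvmi pnk ubgf wfuu
Hunk 2: at line 1 remove [mzjmz,yuvny,fvmi] add [aool,dwyem] -> 7 lines: jyxas ojkhs aool dwyem pnk ubgf wfuu
Hunk 3: at line 1 remove [ojkhs] add [yfgvh] -> 7 lines: jyxas yfgvh aool dwyem pnk ubgf wfuu
Hunk 4: at line 4 remove [pnk] add [viotf,flv,xfb] -> 9 lines: jyxas yfgvh aool dwyem viotf flv xfb ubgf wfuu
Hunk 5: at line 5 remove [flv] add [jwlr,lizz] -> 10 lines: jyxas yfgvh aool dwyem viotf jwlr lizz xfb ubgf wfuu
Hunk 6: at line 1 remove [aool,dwyem,viotf] add [epzg,jez] -> 9 lines: jyxas yfgvh epzg jez jwlr lizz xfb ubgf wfuu
Final line 9: wfuu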